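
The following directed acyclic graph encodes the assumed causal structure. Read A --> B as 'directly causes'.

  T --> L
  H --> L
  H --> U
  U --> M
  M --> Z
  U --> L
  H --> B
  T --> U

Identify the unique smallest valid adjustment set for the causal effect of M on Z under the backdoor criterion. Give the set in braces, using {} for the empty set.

Variables eligible for adjustment (non-descendants of M, excluding M and Z): {B, H, L, T, U}.
Backdoor paths from M to Z:
  (none)
With no backdoor paths the empty set already satisfies the criterion, and it is trivially minimal.

{}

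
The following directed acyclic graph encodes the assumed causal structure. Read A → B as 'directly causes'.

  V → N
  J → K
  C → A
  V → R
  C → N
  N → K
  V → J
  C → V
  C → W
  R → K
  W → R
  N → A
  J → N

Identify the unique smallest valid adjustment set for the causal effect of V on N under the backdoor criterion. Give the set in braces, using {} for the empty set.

Variables eligible for adjustment (non-descendants of V, excluding V and N): {C, W}.
Backdoor paths from V to N:
  P1: V <- C -> W -> R -> K <- J -> N
  P2: V <- C -> W -> R -> K <- N
  P3: V <- C -> N
  P4: V <- C -> A <- N
The empty set is not sufficient: P3 (V <- C -> N) has no collider blocking it and no conditioned non-collider, so it is open.
Try {C}:
  P1: blocked at fork node C ∈ conditioning set.
  P2: blocked at fork node C ∈ conditioning set.
  P3: blocked at fork node C ∈ conditioning set.
  P4: blocked at fork node C ∈ conditioning set.
{C} contains no descendant of V and blocks every backdoor path.
No other singleton works — e.g. {W} leaves P3 open — so {C} is the unique smallest valid adjustment set.

{C}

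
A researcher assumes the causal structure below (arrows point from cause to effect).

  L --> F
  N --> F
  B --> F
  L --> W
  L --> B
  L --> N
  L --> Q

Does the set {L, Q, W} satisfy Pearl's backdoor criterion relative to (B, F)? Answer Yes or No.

Yes

Backdoor paths from B to F (paths whose first edge points into B):
  P1: B <- L -> N -> F
  P2: B <- L -> F
Condition 1 (no descendant of B in the set): holds — descendants of B are {F}; none are in {L, Q, W}.
Condition 2 (every backdoor path blocked by {L, Q, W}):
  P1: blocked at fork node L ∈ conditioning set.
  P2: blocked at fork node L ∈ conditioning set.
{L, Q, W} satisfies the backdoor criterion.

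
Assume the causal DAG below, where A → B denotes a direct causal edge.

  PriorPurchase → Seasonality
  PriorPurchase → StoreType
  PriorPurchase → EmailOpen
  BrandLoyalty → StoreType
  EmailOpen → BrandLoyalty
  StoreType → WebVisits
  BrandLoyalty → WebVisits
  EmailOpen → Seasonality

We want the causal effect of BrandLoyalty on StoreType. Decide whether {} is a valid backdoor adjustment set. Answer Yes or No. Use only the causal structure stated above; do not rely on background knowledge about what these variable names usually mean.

No

Backdoor paths from BrandLoyalty to StoreType (paths whose first edge points into BrandLoyalty):
  P1: BrandLoyalty <- EmailOpen <- PriorPurchase -> StoreType
  P2: BrandLoyalty <- EmailOpen -> Seasonality <- PriorPurchase -> StoreType
Condition 1 (no descendant of BrandLoyalty in the set): holds — descendants of BrandLoyalty are {StoreType, WebVisits}; none are in {}.
Condition 2 (every backdoor path blocked by {}):
  P1: open — no interior node is in the conditioning set.
  P2: blocked at collider Seasonality (neither it nor any descendant is in the conditioning set).
{} does not satisfy the backdoor criterion.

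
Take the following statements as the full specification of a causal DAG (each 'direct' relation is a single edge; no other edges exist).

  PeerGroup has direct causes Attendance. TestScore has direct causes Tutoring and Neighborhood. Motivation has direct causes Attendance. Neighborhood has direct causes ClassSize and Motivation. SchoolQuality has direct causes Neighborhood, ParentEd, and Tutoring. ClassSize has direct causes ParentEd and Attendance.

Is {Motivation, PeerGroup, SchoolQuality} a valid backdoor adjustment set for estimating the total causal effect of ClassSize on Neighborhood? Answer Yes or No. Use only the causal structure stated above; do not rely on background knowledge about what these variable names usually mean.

Backdoor paths from ClassSize to Neighborhood (paths whose first edge points into ClassSize):
  P1: ClassSize <- Attendance -> Motivation -> Neighborhood
  P2: ClassSize <- ParentEd -> SchoolQuality <- Neighborhood
  P3: ClassSize <- ParentEd -> SchoolQuality <- Tutoring -> TestScore <- Neighborhood
Condition 1 (no descendant of ClassSize in the set): FAILS — SchoolQuality is a descendant of ClassSize.
Condition 2 (every backdoor path blocked by {Motivation, PeerGroup, SchoolQuality}):
  P1: blocked at chain node Motivation ∈ conditioning set.
  P2: open — collider(s) SchoolQuality are conditioned on (or have a conditioned descendant) and no non-collider on the path is in the set.
  P3: blocked at collider TestScore (neither it nor any descendant is in the conditioning set).
{Motivation, PeerGroup, SchoolQuality} does not satisfy the backdoor criterion.

No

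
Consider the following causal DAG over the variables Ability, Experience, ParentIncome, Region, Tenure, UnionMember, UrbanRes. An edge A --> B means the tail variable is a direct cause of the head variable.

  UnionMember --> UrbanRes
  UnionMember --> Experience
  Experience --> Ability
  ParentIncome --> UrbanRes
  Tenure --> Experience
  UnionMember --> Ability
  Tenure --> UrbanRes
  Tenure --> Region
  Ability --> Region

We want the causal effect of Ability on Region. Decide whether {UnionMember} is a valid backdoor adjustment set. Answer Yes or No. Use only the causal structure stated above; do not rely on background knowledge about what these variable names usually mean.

Backdoor paths from Ability to Region (paths whose first edge points into Ability):
  P1: Ability <- UnionMember -> Experience <- Tenure -> Region
  P2: Ability <- UnionMember -> UrbanRes <- Tenure -> Region
  P3: Ability <- Experience <- UnionMember -> UrbanRes <- Tenure -> Region
  P4: Ability <- Experience <- Tenure -> Region
Condition 1 (no descendant of Ability in the set): holds — descendants of Ability are {Region}; none are in {UnionMember}.
Condition 2 (every backdoor path blocked by {UnionMember}):
  P1: blocked at fork node UnionMember ∈ conditioning set.
  P2: blocked at fork node UnionMember ∈ conditioning set.
  P3: blocked at fork node UnionMember ∈ conditioning set.
  P4: open — no interior node is in the conditioning set.
{UnionMember} does not satisfy the backdoor criterion.

No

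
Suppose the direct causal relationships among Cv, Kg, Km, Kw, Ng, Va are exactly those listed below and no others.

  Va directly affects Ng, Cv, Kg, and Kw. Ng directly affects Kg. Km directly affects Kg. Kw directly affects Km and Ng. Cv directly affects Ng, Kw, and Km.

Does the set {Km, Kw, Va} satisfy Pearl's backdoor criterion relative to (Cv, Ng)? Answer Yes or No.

Backdoor paths from Cv to Ng (paths whose first edge points into Cv):
  P1: Cv <- Va -> Kw -> Km -> Kg <- Ng
  P2: Cv <- Va -> Kw -> Ng
  P3: Cv <- Va -> Ng
  P4: Cv <- Va -> Kg <- Km <- Kw -> Ng
  P5: Cv <- Va -> Kg <- Ng
Condition 1 (no descendant of Cv in the set): FAILS — Km and Kw are descendants of Cv.
Condition 2 (every backdoor path blocked by {Km, Kw, Va}):
  P1: blocked at fork node Va ∈ conditioning set.
  P2: blocked at fork node Va ∈ conditioning set.
  P3: blocked at fork node Va ∈ conditioning set.
  P4: blocked at fork node Va ∈ conditioning set.
  P5: blocked at fork node Va ∈ conditioning set.
{Km, Kw, Va} does not satisfy the backdoor criterion.

No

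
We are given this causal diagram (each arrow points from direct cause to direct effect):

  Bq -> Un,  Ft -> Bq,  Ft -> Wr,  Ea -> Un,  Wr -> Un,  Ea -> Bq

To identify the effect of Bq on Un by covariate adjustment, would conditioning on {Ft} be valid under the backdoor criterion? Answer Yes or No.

No

Backdoor paths from Bq to Un (paths whose first edge points into Bq):
  P1: Bq <- Ft -> Wr -> Un
  P2: Bq <- Ea -> Un
Condition 1 (no descendant of Bq in the set): holds — descendants of Bq are {Un}; none are in {Ft}.
Condition 2 (every backdoor path blocked by {Ft}):
  P1: blocked at fork node Ft ∈ conditioning set.
  P2: open — no interior node is in the conditioning set.
{Ft} does not satisfy the backdoor criterion.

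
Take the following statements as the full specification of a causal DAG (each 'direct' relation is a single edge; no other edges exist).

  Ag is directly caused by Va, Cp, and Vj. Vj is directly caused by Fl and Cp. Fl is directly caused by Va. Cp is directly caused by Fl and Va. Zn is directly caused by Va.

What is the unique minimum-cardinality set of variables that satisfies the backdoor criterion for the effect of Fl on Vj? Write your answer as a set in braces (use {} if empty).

{Va}

Variables eligible for adjustment (non-descendants of Fl, excluding Fl and Vj): {Va, Zn}.
Backdoor paths from Fl to Vj:
  P1: Fl <- Va -> Cp -> Vj
  P2: Fl <- Va -> Cp -> Ag <- Vj
  P3: Fl <- Va -> Ag <- Cp -> Vj
  P4: Fl <- Va -> Ag <- Vj
The empty set is not sufficient: P1 (Fl <- Va -> Cp -> Vj) has no collider blocking it and no conditioned non-collider, so it is open.
Try {Va}:
  P1: blocked at fork node Va ∈ conditioning set.
  P2: blocked at fork node Va ∈ conditioning set.
  P3: blocked at fork node Va ∈ conditioning set.
  P4: blocked at fork node Va ∈ conditioning set.
{Va} contains no descendant of Fl and blocks every backdoor path.
No other singleton works — e.g. {Zn} leaves P1 open — so {Va} is the unique smallest valid adjustment set.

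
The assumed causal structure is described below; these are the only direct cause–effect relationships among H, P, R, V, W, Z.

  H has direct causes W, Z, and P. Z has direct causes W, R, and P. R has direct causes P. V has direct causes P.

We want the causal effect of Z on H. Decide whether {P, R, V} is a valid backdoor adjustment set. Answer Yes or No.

No

Backdoor paths from Z to H (paths whose first edge points into Z):
  P1: Z <- W -> H
  P2: Z <- P -> H
  P3: Z <- R <- P -> H
Condition 1 (no descendant of Z in the set): holds — descendants of Z are {H}; none are in {P, R, V}.
Condition 2 (every backdoor path blocked by {P, R, V}):
  P1: open — no interior node is in the conditioning set.
  P2: blocked at fork node P ∈ conditioning set.
  P3: blocked at chain node R ∈ conditioning set.
{P, R, V} does not satisfy the backdoor criterion.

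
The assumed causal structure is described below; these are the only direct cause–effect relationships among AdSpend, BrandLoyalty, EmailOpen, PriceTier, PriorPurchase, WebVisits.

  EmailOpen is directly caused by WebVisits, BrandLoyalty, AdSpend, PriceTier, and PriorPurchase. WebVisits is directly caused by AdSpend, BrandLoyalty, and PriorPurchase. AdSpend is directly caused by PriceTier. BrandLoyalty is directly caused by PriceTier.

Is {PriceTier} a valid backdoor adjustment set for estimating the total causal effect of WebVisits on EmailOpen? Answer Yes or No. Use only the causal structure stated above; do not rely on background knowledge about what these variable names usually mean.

No

Backdoor paths from WebVisits to EmailOpen (paths whose first edge points into WebVisits):
  P1: WebVisits <- PriorPurchase -> EmailOpen
  P2: WebVisits <- BrandLoyalty <- PriceTier -> AdSpend -> EmailOpen
  P3: WebVisits <- BrandLoyalty <- PriceTier -> EmailOpen
  P4: WebVisits <- BrandLoyalty -> EmailOpen
  P5: WebVisits <- AdSpend <- PriceTier -> BrandLoyalty -> EmailOpen
  P6: WebVisits <- AdSpend <- PriceTier -> EmailOpen
  P7: WebVisits <- AdSpend -> EmailOpen
Condition 1 (no descendant of WebVisits in the set): holds — descendants of WebVisits are {EmailOpen}; none are in {PriceTier}.
Condition 2 (every backdoor path blocked by {PriceTier}):
  P1: open — no interior node is in the conditioning set.
  P2: blocked at fork node PriceTier ∈ conditioning set.
  P3: blocked at fork node PriceTier ∈ conditioning set.
  P4: open — no interior node is in the conditioning set.
  P5: blocked at fork node PriceTier ∈ conditioning set.
  P6: blocked at fork node PriceTier ∈ conditioning set.
  P7: open — no interior node is in the conditioning set.
{PriceTier} does not satisfy the backdoor criterion.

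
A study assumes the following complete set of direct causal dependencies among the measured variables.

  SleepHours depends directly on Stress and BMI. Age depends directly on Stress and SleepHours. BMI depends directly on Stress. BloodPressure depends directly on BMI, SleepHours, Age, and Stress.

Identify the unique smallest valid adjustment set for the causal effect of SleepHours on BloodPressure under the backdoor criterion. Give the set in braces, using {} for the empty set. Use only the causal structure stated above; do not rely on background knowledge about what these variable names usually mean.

Variables eligible for adjustment (non-descendants of SleepHours, excluding SleepHours and BloodPressure): {BMI, Stress}.
Backdoor paths from SleepHours to BloodPressure:
  P1: SleepHours <- Stress -> BMI -> BloodPressure
  P2: SleepHours <- Stress -> Age -> BloodPressure
  P3: SleepHours <- Stress -> BloodPressure
  P4: SleepHours <- BMI <- Stress -> Age -> BloodPressure
  P5: SleepHours <- BMI <- Stress -> BloodPressure
  P6: SleepHours <- BMI -> BloodPressure
The empty set is not sufficient: P1 (SleepHours <- Stress -> BMI -> BloodPressure) has no collider blocking it and no conditioned non-collider, so it is open.
Try {BMI, Stress}:
  P1: blocked at fork node Stress ∈ conditioning set.
  P2: blocked at fork node Stress ∈ conditioning set.
  P3: blocked at fork node Stress ∈ conditioning set.
  P4: blocked at chain node BMI ∈ conditioning set.
  P5: blocked at chain node BMI ∈ conditioning set.
  P6: blocked at fork node BMI ∈ conditioning set.
{BMI, Stress} contains no descendant of SleepHours and blocks every backdoor path.
Every element of {BMI, Stress} is needed (dropping BMI leaves P6 open; dropping Stress leaves P2 open), so no proper subset is valid.
Among all size-2 subsets of the eligible variables, only {BMI, Stress} blocks every backdoor path, so it is the unique smallest valid adjustment set.

{BMI, Stress}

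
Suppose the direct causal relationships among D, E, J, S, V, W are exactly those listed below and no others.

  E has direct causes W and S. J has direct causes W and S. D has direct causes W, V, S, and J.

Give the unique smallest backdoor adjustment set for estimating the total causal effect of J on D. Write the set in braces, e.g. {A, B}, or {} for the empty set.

Variables eligible for adjustment (non-descendants of J, excluding J and D): {E, S, V, W}.
Backdoor paths from J to D:
  P1: J <- W -> E <- S -> D
  P2: J <- W -> D
  P3: J <- S -> E <- W -> D
  P4: J <- S -> D
The empty set is not sufficient: P2 (J <- W -> D) has no collider blocking it and no conditioned non-collider, so it is open.
Try {S, W}:
  P1: blocked at fork node W ∈ conditioning set.
  P2: blocked at fork node W ∈ conditioning set.
  P3: blocked at fork node S ∈ conditioning set.
  P4: blocked at fork node S ∈ conditioning set.
{S, W} contains no descendant of J and blocks every backdoor path.
Every element of {S, W} is needed (dropping S leaves P4 open; dropping W leaves P2 open), so no proper subset is valid.
Among all size-2 subsets of the eligible variables, only {S, W} blocks every backdoor path, so it is the unique smallest valid adjustment set.

{S, W}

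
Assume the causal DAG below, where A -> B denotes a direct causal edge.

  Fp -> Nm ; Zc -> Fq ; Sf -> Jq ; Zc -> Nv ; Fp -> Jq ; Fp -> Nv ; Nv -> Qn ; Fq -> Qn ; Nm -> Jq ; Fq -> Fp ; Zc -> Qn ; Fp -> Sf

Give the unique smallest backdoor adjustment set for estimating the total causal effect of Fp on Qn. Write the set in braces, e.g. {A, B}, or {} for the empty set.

Variables eligible for adjustment (non-descendants of Fp, excluding Fp and Qn): {Fq, Zc}.
Backdoor paths from Fp to Qn:
  P1: Fp <- Fq <- Zc -> Nv -> Qn
  P2: Fp <- Fq <- Zc -> Qn
  P3: Fp <- Fq -> Qn
The empty set is not sufficient: P1 (Fp <- Fq <- Zc -> Nv -> Qn) has no collider blocking it and no conditioned non-collider, so it is open.
Try {Fq}:
  P1: blocked at chain node Fq ∈ conditioning set.
  P2: blocked at chain node Fq ∈ conditioning set.
  P3: blocked at fork node Fq ∈ conditioning set.
{Fq} contains no descendant of Fp and blocks every backdoor path.
No other singleton works — e.g. {Zc} leaves P3 open — so {Fq} is the unique smallest valid adjustment set.

{Fq}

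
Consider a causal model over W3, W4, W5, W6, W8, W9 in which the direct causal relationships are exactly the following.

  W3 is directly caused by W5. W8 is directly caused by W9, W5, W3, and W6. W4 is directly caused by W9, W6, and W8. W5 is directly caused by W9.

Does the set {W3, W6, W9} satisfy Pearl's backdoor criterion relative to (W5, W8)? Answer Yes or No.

Backdoor paths from W5 to W8 (paths whose first edge points into W5):
  P1: W5 <- W9 -> W8
  P2: W5 <- W9 -> W4 <- W6 -> W8
  P3: W5 <- W9 -> W4 <- W8
Condition 1 (no descendant of W5 in the set): FAILS — W3 is a descendant of W5.
Condition 2 (every backdoor path blocked by {W3, W6, W9}):
  P1: blocked at fork node W9 ∈ conditioning set.
  P2: blocked at fork node W9 ∈ conditioning set.
  P3: blocked at fork node W9 ∈ conditioning set.
{W3, W6, W9} does not satisfy the backdoor criterion.

No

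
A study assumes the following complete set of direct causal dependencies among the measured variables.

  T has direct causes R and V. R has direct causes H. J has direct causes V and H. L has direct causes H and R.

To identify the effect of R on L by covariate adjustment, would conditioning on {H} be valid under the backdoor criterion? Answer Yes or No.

Yes

Backdoor paths from R to L (paths whose first edge points into R):
  P1: R <- H -> L
Condition 1 (no descendant of R in the set): holds — descendants of R are {L, T}; none are in {H}.
Condition 2 (every backdoor path blocked by {H}):
  P1: blocked at fork node H ∈ conditioning set.
{H} satisfies the backdoor criterion.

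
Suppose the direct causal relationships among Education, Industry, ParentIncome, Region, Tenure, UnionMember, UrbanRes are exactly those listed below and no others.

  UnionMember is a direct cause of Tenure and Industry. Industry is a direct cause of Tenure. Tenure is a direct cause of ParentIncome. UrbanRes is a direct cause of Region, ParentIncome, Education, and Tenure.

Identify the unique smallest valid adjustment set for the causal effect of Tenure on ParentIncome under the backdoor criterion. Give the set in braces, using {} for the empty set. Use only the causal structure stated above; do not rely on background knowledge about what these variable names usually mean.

Variables eligible for adjustment (non-descendants of Tenure, excluding Tenure and ParentIncome): {Education, Industry, Region, UnionMember, UrbanRes}.
Backdoor paths from Tenure to ParentIncome:
  P1: Tenure <- UrbanRes -> ParentIncome
The empty set is not sufficient: P1 (Tenure <- UrbanRes -> ParentIncome) has no collider blocking it and no conditioned non-collider, so it is open.
Try {UrbanRes}:
  P1: blocked at fork node UrbanRes ∈ conditioning set.
{UrbanRes} contains no descendant of Tenure and blocks every backdoor path.
No other singleton works — e.g. {UnionMember} leaves P1 open — so {UrbanRes} is the unique smallest valid adjustment set.

{UrbanRes}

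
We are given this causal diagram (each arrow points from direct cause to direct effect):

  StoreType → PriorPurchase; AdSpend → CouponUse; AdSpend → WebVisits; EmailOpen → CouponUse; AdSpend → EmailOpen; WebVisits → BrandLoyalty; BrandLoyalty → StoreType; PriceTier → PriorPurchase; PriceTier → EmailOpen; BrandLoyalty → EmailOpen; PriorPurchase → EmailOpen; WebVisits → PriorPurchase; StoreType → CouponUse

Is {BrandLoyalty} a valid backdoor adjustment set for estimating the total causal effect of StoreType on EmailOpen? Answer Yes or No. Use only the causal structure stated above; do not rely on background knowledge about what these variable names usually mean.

Yes

Backdoor paths from StoreType to EmailOpen (paths whose first edge points into StoreType):
  P1: StoreType <- BrandLoyalty <- WebVisits <- AdSpend -> EmailOpen
  P2: StoreType <- BrandLoyalty <- WebVisits <- AdSpend -> CouponUse <- EmailOpen
  P3: StoreType <- BrandLoyalty <- WebVisits -> PriorPurchase <- PriceTier -> EmailOpen
  P4: StoreType <- BrandLoyalty <- WebVisits -> PriorPurchase -> EmailOpen
  P5: StoreType <- BrandLoyalty -> EmailOpen
Condition 1 (no descendant of StoreType in the set): holds — descendants of StoreType are {CouponUse, EmailOpen, PriorPurchase}; none are in {BrandLoyalty}.
Condition 2 (every backdoor path blocked by {BrandLoyalty}):
  P1: blocked at chain node BrandLoyalty ∈ conditioning set.
  P2: blocked at chain node BrandLoyalty ∈ conditioning set.
  P3: blocked at chain node BrandLoyalty ∈ conditioning set.
  P4: blocked at chain node BrandLoyalty ∈ conditioning set.
  P5: blocked at fork node BrandLoyalty ∈ conditioning set.
{BrandLoyalty} satisfies the backdoor criterion.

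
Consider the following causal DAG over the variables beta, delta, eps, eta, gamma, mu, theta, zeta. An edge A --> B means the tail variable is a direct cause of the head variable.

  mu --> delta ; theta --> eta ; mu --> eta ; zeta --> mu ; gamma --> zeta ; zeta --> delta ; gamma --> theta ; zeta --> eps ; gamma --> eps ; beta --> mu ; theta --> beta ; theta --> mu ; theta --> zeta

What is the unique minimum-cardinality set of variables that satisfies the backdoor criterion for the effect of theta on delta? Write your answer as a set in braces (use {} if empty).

Variables eligible for adjustment (non-descendants of theta, excluding theta and delta): {gamma}.
Backdoor paths from theta to delta:
  P1: theta <- gamma -> zeta -> mu -> delta
  P2: theta <- gamma -> zeta -> delta
  P3: theta <- gamma -> eps <- zeta -> mu -> delta
  P4: theta <- gamma -> eps <- zeta -> delta
The empty set is not sufficient: P1 (theta <- gamma -> zeta -> mu -> delta) has no collider blocking it and no conditioned non-collider, so it is open.
Try {gamma}:
  P1: blocked at fork node gamma ∈ conditioning set.
  P2: blocked at fork node gamma ∈ conditioning set.
  P3: blocked at fork node gamma ∈ conditioning set.
  P4: blocked at fork node gamma ∈ conditioning set.
{gamma} contains no descendant of theta and blocks every backdoor path.
{gamma} is the unique smallest valid adjustment set.

{gamma}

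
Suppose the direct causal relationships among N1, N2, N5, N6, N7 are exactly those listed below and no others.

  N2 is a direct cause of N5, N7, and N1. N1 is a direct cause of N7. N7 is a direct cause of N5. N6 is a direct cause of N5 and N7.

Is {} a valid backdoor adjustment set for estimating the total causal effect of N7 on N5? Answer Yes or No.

No

Backdoor paths from N7 to N5 (paths whose first edge points into N7):
  P1: N7 <- N6 -> N5
  P2: N7 <- N2 -> N5
  P3: N7 <- N1 <- N2 -> N5
Condition 1 (no descendant of N7 in the set): holds — descendants of N7 are {N5}; none are in {}.
Condition 2 (every backdoor path blocked by {}):
  P1: open — no interior node is in the conditioning set.
  P2: open — no interior node is in the conditioning set.
  P3: open — no interior node is in the conditioning set.
{} does not satisfy the backdoor criterion.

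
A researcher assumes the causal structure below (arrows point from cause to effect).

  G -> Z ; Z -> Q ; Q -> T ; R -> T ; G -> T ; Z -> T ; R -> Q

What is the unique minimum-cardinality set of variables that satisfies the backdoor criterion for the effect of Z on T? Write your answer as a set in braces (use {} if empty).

{G}

Variables eligible for adjustment (non-descendants of Z, excluding Z and T): {G, R}.
Backdoor paths from Z to T:
  P1: Z <- G -> T
The empty set is not sufficient: P1 (Z <- G -> T) has no collider blocking it and no conditioned non-collider, so it is open.
Try {G}:
  P1: blocked at fork node G ∈ conditioning set.
{G} contains no descendant of Z and blocks every backdoor path.
No other singleton works — e.g. {R} leaves P1 open — so {G} is the unique smallest valid adjustment set.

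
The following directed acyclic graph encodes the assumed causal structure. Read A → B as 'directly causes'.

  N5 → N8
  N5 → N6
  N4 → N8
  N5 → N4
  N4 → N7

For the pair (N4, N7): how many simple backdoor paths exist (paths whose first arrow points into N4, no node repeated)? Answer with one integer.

0

A backdoor path from N4 to N7 is any simple undirected path whose first edge points into N4 (i.e. leaves N4 via a parent).
Parents of N4: {N5}.
No simple path from any parent of N4 reaches N7 without revisiting N4, so there are no backdoor paths.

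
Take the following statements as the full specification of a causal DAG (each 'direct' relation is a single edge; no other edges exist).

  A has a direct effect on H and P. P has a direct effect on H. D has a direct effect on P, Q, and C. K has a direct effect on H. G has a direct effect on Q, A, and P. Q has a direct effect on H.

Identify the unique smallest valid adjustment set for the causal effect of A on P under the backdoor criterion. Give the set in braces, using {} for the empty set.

Variables eligible for adjustment (non-descendants of A, excluding A and P): {C, D, G, K, Q}.
Backdoor paths from A to P:
  P1: A <- G -> Q <- D -> P
  P2: A <- G -> Q -> H <- P
  P3: A <- G -> P
The empty set is not sufficient: P3 (A <- G -> P) has no collider blocking it and no conditioned non-collider, so it is open.
Try {G}:
  P1: blocked at fork node G ∈ conditioning set.
  P2: blocked at fork node G ∈ conditioning set.
  P3: blocked at fork node G ∈ conditioning set.
{G} contains no descendant of A and blocks every backdoor path.
No other singleton works — e.g. {K} leaves P3 open — so {G} is the unique smallest valid adjustment set.

{G}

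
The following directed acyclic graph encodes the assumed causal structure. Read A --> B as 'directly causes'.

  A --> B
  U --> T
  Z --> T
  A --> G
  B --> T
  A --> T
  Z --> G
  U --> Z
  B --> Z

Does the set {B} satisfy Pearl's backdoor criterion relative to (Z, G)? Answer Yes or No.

Yes

Backdoor paths from Z to G (paths whose first edge points into Z):
  P1: Z <- B <- A -> G
  P2: Z <- B -> T <- A -> G
  P3: Z <- U -> T <- A -> G
  P4: Z <- U -> T <- B <- A -> G
Condition 1 (no descendant of Z in the set): holds — descendants of Z are {G, T}; none are in {B}.
Condition 2 (every backdoor path blocked by {B}):
  P1: blocked at chain node B ∈ conditioning set.
  P2: blocked at fork node B ∈ conditioning set.
  P3: blocked at collider T (neither it nor any descendant is in the conditioning set).
  P4: blocked at collider T (neither it nor any descendant is in the conditioning set).
{B} satisfies the backdoor criterion.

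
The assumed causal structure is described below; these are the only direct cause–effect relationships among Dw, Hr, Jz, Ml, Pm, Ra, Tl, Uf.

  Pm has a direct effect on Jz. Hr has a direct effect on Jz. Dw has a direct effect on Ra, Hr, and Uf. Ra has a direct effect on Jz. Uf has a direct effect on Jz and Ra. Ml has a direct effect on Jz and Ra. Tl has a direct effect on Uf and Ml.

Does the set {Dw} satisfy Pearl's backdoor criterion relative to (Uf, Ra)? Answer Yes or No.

No

Backdoor paths from Uf to Ra (paths whose first edge points into Uf):
  P1: Uf <- Tl -> Ml -> Ra
  P2: Uf <- Tl -> Ml -> Jz <- Hr <- Dw -> Ra
  P3: Uf <- Tl -> Ml -> Jz <- Ra
  P4: Uf <- Dw -> Hr -> Jz <- Ml -> Ra
  P5: Uf <- Dw -> Hr -> Jz <- Ra
  P6: Uf <- Dw -> Ra
Condition 1 (no descendant of Uf in the set): holds — descendants of Uf are {Jz, Ra}; none are in {Dw}.
Condition 2 (every backdoor path blocked by {Dw}):
  P1: open — no interior node is in the conditioning set.
  P2: blocked at collider Jz (neither it nor any descendant is in the conditioning set).
  P3: blocked at collider Jz (neither it nor any descendant is in the conditioning set).
  P4: blocked at fork node Dw ∈ conditioning set.
  P5: blocked at fork node Dw ∈ conditioning set.
  P6: blocked at fork node Dw ∈ conditioning set.
{Dw} does not satisfy the backdoor criterion.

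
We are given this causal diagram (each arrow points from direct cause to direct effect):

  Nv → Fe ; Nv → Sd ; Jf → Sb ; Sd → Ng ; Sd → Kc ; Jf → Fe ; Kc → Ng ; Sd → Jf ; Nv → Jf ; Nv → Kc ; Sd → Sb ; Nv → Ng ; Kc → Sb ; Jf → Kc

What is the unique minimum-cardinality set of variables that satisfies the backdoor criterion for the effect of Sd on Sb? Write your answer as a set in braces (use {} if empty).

Variables eligible for adjustment (non-descendants of Sd, excluding Sd and Sb): {Nv}.
Backdoor paths from Sd to Sb:
  P1: Sd <- Nv -> Jf -> Kc -> Sb
  P2: Sd <- Nv -> Jf -> Sb
  P3: Sd <- Nv -> Fe <- Jf -> Kc -> Sb
  P4: Sd <- Nv -> Fe <- Jf -> Sb
  P5: Sd <- Nv -> Kc <- Jf -> Sb
  P6: Sd <- Nv -> Kc -> Sb
  P7: Sd <- Nv -> Ng <- Kc <- Jf -> Sb
  P8: Sd <- Nv -> Ng <- Kc -> Sb
The empty set is not sufficient: P1 (Sd <- Nv -> Jf -> Kc -> Sb) has no collider blocking it and no conditioned non-collider, so it is open.
Try {Nv}:
  P1: blocked at fork node Nv ∈ conditioning set.
  P2: blocked at fork node Nv ∈ conditioning set.
  P3: blocked at fork node Nv ∈ conditioning set.
  P4: blocked at fork node Nv ∈ conditioning set.
  P5: blocked at fork node Nv ∈ conditioning set.
  P6: blocked at fork node Nv ∈ conditioning set.
  P7: blocked at fork node Nv ∈ conditioning set.
  P8: blocked at fork node Nv ∈ conditioning set.
{Nv} contains no descendant of Sd and blocks every backdoor path.
{Nv} is the unique smallest valid adjustment set.

{Nv}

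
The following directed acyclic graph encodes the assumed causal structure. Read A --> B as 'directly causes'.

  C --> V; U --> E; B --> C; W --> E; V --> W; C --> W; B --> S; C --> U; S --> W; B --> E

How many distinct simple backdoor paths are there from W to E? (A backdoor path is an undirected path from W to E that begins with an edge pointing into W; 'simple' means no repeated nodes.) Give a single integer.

A backdoor path from W to E is any simple undirected path whose first edge points into W (i.e. leaves W via a parent).
Parents of W: {C, S, V}.
Enumerating:
  P1: W <- S <- B -> C -> U -> E
  P2: W <- S <- B -> E
  P3: W <- C <- B -> E
  P4: W <- C -> U -> E
  P5: W <- V <- C <- B -> E
  P6: W <- V <- C -> U -> E
That exhausts the simple backdoor paths. Count: 6.

6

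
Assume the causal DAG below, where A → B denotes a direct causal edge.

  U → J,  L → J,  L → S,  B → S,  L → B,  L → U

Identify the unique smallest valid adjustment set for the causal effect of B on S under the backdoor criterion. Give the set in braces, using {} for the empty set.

{L}

Variables eligible for adjustment (non-descendants of B, excluding B and S): {J, L, U}.
Backdoor paths from B to S:
  P1: B <- L -> S
The empty set is not sufficient: P1 (B <- L -> S) has no collider blocking it and no conditioned non-collider, so it is open.
Try {L}:
  P1: blocked at fork node L ∈ conditioning set.
{L} contains no descendant of B and blocks every backdoor path.
No other singleton works — e.g. {U} leaves P1 open — so {L} is the unique smallest valid adjustment set.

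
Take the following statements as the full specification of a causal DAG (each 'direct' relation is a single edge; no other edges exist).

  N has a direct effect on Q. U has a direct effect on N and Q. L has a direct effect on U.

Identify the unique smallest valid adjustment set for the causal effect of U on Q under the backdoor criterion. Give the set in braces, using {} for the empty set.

{}

Variables eligible for adjustment (non-descendants of U, excluding U and Q): {L}.
Backdoor paths from U to Q:
  (none)
With no backdoor paths the empty set already satisfies the criterion, and it is trivially minimal.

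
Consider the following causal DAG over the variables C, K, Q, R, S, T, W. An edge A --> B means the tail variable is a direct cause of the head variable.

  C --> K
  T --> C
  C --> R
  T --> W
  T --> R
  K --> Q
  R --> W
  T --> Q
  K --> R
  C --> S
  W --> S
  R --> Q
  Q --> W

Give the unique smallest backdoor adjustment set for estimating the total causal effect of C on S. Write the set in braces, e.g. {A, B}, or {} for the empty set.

Variables eligible for adjustment (non-descendants of C, excluding C and S): {T}.
Backdoor paths from C to S:
  P1: C <- T -> R <- K -> Q -> W -> S
  P2: C <- T -> R -> Q -> W -> S
  P3: C <- T -> R -> W -> S
  P4: C <- T -> Q <- K -> R -> W -> S
  P5: C <- T -> Q <- R -> W -> S
  P6: C <- T -> Q -> W -> S
  P7: C <- T -> W -> S
The empty set is not sufficient: P2 (C <- T -> R -> Q -> W -> S) has no collider blocking it and no conditioned non-collider, so it is open.
Try {T}:
  P1: blocked at fork node T ∈ conditioning set.
  P2: blocked at fork node T ∈ conditioning set.
  P3: blocked at fork node T ∈ conditioning set.
  P4: blocked at fork node T ∈ conditioning set.
  P5: blocked at fork node T ∈ conditioning set.
  P6: blocked at fork node T ∈ conditioning set.
  P7: blocked at fork node T ∈ conditioning set.
{T} contains no descendant of C and blocks every backdoor path.
{T} is the unique smallest valid adjustment set.

{T}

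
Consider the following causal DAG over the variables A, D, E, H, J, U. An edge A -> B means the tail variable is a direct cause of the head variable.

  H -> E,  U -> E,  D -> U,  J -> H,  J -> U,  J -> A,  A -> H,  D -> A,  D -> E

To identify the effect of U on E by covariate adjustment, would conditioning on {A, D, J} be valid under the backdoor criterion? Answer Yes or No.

Yes

Backdoor paths from U to E (paths whose first edge points into U):
  P1: U <- J -> A <- D -> E
  P2: U <- J -> A -> H -> E
  P3: U <- J -> H <- A <- D -> E
  P4: U <- J -> H -> E
  P5: U <- D -> A <- J -> H -> E
  P6: U <- D -> A -> H -> E
  P7: U <- D -> E
Condition 1 (no descendant of U in the set): holds — descendants of U are {E}; none are in {A, D, J}.
Condition 2 (every backdoor path blocked by {A, D, J}):
  P1: blocked at fork node J ∈ conditioning set.
  P2: blocked at fork node J ∈ conditioning set.
  P3: blocked at fork node J ∈ conditioning set.
  P4: blocked at fork node J ∈ conditioning set.
  P5: blocked at fork node D ∈ conditioning set.
  P6: blocked at fork node D ∈ conditioning set.
  P7: blocked at fork node D ∈ conditioning set.
{A, D, J} satisfies the backdoor criterion.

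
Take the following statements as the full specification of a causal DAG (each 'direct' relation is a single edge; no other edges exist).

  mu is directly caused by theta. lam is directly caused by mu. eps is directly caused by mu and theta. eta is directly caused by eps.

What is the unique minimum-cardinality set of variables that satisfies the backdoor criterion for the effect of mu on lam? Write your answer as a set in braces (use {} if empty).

{}

Variables eligible for adjustment (non-descendants of mu, excluding mu and lam): {theta}.
Backdoor paths from mu to lam:
  (none)
With no backdoor paths the empty set already satisfies the criterion, and it is trivially minimal.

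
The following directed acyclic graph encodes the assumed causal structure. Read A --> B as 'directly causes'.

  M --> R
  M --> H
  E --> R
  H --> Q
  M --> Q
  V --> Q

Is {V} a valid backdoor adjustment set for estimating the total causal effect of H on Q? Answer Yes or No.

No

Backdoor paths from H to Q (paths whose first edge points into H):
  P1: H <- M -> Q
Condition 1 (no descendant of H in the set): holds — descendants of H are {Q}; none are in {V}.
Condition 2 (every backdoor path blocked by {V}):
  P1: open — no interior node is in the conditioning set.
{V} does not satisfy the backdoor criterion.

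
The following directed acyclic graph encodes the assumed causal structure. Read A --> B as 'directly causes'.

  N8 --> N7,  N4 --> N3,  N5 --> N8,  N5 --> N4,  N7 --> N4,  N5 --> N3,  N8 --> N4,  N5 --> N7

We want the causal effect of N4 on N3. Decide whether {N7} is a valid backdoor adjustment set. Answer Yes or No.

No

Backdoor paths from N4 to N3 (paths whose first edge points into N4):
  P1: N4 <- N5 -> N3
  P2: N4 <- N8 <- N5 -> N3
  P3: N4 <- N8 -> N7 <- N5 -> N3
  P4: N4 <- N7 <- N5 -> N3
  P5: N4 <- N7 <- N8 <- N5 -> N3
Condition 1 (no descendant of N4 in the set): holds — descendants of N4 are {N3}; none are in {N7}.
Condition 2 (every backdoor path blocked by {N7}):
  P1: open — no interior node is in the conditioning set.
  P2: open — no interior node is in the conditioning set.
  P3: open — collider(s) N7 are conditioned on (or have a conditioned descendant) and no non-collider on the path is in the set.
  P4: blocked at chain node N7 ∈ conditioning set.
  P5: blocked at chain node N7 ∈ conditioning set.
{N7} does not satisfy the backdoor criterion.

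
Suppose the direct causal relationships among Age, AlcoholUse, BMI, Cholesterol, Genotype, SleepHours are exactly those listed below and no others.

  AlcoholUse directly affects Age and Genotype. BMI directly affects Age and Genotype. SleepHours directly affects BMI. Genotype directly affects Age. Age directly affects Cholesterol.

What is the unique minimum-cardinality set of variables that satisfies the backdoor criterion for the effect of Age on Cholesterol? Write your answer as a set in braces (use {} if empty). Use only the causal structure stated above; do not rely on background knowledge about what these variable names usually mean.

Variables eligible for adjustment (non-descendants of Age, excluding Age and Cholesterol): {AlcoholUse, BMI, Genotype, SleepHours}.
Backdoor paths from Age to Cholesterol:
  (none)
With no backdoor paths the empty set already satisfies the criterion, and it is trivially minimal.

{}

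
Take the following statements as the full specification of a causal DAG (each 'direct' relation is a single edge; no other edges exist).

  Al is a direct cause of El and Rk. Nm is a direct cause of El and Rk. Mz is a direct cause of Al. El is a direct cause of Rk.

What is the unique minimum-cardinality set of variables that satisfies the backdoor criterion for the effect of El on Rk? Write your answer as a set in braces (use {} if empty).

Variables eligible for adjustment (non-descendants of El, excluding El and Rk): {Al, Mz, Nm}.
Backdoor paths from El to Rk:
  P1: El <- Nm -> Rk
  P2: El <- Al -> Rk
The empty set is not sufficient: P1 (El <- Nm -> Rk) has no collider blocking it and no conditioned non-collider, so it is open.
Try {Al, Nm}:
  P1: blocked at fork node Nm ∈ conditioning set.
  P2: blocked at fork node Al ∈ conditioning set.
{Al, Nm} contains no descendant of El and blocks every backdoor path.
Every element of {Al, Nm} is needed (dropping Al leaves P2 open; dropping Nm leaves P1 open), so no proper subset is valid.
Among all size-2 subsets of the eligible variables, only {Al, Nm} blocks every backdoor path, so it is the unique smallest valid adjustment set.

{Al, Nm}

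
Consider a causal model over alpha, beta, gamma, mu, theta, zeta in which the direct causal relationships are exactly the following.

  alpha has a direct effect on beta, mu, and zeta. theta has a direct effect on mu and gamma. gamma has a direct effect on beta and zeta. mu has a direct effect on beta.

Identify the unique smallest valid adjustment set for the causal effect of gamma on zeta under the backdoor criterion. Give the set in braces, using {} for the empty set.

Variables eligible for adjustment (non-descendants of gamma, excluding gamma and zeta): {alpha, mu, theta}.
Backdoor paths from gamma to zeta:
  P1: gamma <- theta -> mu <- alpha -> zeta
  P2: gamma <- theta -> mu -> beta <- alpha -> zeta
Each backdoor path contains an unconditioned collider, so every path is already blocked with the empty conditioning set:
  P1: blocked at collider mu (neither it nor any descendant is in the conditioning set).
  P2: blocked at collider beta (neither it nor any descendant is in the conditioning set).
The empty set is therefore the unique smallest valid set.

{}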